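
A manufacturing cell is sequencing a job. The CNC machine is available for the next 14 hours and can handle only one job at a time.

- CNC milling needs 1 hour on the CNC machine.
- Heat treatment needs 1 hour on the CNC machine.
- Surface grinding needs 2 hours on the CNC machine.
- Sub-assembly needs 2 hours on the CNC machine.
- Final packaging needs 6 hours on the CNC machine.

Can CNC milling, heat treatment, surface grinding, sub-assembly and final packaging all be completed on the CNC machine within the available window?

Yes

Running back to back, the jobs need 1 + 1 + 2 + 2 + 6 = 12 hours on the CNC machine.
Since 12 ≤ 14, they fit within the window.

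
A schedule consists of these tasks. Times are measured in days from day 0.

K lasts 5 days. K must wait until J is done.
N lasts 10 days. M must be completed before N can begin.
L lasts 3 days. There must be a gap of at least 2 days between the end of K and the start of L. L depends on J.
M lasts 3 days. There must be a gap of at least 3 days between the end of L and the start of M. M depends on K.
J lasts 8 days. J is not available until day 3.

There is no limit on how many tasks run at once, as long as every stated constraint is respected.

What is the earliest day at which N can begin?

J cannot begin until its own release at day 3. It runs from day 3 to 3 + 8 = day 11.
K cannot begin until J (finishes day 11). It runs from day 11 to 11 + 5 = day 16.
L needs all of K (finishes day 16, plus 2-day gap → day 18); J (finishes day 11). That puts its earliest start at day 18; it finishes at 18 + 3 = day 21.
M has to wait for L (finishes day 21, plus 3-day gap → day 24); K (finishes day 16). The latest of these is day 24, so M runs day 24 to 24 + 3 = day 27.
N waits on M (finishes day 27), so the earliest it can start is day 27.

27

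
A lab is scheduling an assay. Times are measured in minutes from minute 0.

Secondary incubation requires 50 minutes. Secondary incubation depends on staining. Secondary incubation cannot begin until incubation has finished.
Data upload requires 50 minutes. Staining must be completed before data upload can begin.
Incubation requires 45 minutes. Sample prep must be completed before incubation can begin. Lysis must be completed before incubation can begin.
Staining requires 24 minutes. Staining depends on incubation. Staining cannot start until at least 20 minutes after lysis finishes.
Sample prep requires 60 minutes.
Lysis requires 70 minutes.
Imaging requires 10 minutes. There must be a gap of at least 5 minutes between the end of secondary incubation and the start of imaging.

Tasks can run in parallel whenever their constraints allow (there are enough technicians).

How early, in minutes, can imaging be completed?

204

Nothing blocks lysis, so it runs from minute 0 to minute 70.
Nothing blocks sample prep, so it runs from minute 0 to minute 60.
For incubation: sample prep (finishes minute 60); lysis (finishes minute 70). Taking the maximum gives a start of minute 70, and it finishes at 70 + 45 = minute 115.
Staining needs all of incubation (finishes minute 115); lysis (finishes minute 70, plus 20-minute gap → minute 90). That puts its earliest start at minute 115; it finishes at 115 + 24 = minute 139.
Secondary incubation cannot start until staining (finishes minute 139); incubation (finishes minute 115). The controlling bound is minute 139, so secondary incubation finishes at 139 + 50 = minute 189.
Imaging cannot begin until secondary incubation (finishes minute 189, plus 5-minute gap → minute 194). It runs from minute 194 to 194 + 10 = minute 204.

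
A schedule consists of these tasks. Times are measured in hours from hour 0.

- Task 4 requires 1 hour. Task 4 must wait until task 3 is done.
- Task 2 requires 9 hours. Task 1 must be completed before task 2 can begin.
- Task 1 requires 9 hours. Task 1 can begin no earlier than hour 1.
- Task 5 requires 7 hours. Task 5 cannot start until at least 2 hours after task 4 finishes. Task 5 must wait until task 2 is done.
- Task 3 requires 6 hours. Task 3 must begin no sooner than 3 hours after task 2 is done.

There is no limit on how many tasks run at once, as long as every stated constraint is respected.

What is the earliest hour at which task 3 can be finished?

28

Task 1 cannot begin until its own release at hour 1. It runs from hour 1 to 1 + 9 = hour 10.
Task 2 waits on task 1 (finishes hour 10), so it starts at hour 10 and finishes at 10 + 9 = hour 19.
After task 2 (finishes hour 19, plus 3-hour gap → hour 22), task 3 can start at hour 22 and finishes at hour 28.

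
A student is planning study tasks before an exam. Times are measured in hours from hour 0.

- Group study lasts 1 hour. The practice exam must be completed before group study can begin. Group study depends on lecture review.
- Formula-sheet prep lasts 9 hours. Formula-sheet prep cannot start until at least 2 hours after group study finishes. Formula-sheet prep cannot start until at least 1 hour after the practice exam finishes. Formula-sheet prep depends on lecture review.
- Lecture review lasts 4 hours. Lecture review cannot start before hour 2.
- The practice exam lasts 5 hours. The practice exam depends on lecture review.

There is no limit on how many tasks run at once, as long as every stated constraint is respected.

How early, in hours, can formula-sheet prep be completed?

Lecture review cannot begin until its own release at hour 2. It runs from hour 2 to 2 + 4 = hour 6.
The practice exam waits on lecture review (finishes hour 6), so it starts at hour 6 and finishes at 6 + 5 = hour 11.
Group study has to wait for the practice exam (finishes hour 11); lecture review (finishes hour 6). The latest of these is hour 11, so group study runs hour 11 to 11 + 1 = hour 12.
Formula-sheet prep cannot start until group study (finishes hour 12, plus 2-hour gap → hour 14); the practice exam (finishes hour 11, plus 1-hour gap → hour 12); lecture review (finishes hour 6). The controlling bound is hour 14, so formula-sheet prep finishes at 14 + 9 = hour 23.

23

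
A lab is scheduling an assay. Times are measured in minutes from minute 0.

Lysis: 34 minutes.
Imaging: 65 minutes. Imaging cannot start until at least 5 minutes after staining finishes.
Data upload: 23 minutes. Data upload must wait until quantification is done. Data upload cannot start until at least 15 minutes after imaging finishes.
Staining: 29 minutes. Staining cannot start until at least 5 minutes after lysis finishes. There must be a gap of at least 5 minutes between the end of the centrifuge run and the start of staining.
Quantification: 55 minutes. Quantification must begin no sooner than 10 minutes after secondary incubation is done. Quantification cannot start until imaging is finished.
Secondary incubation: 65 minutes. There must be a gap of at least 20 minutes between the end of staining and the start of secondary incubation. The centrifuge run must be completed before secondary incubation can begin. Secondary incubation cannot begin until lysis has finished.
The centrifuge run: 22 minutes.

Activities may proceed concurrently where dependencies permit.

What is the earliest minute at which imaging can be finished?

138

The centrifuge run has no prerequisites, so it starts at minute 0 and finishes at minute 22.
Lysis can start immediately at minute 0; it finishes at minute 34.
Staining needs all of lysis (finishes minute 34, plus 5-minute gap → minute 39); the centrifuge run (finishes minute 22, plus 5-minute gap → minute 27). That puts its earliest start at minute 39; it finishes at 39 + 29 = minute 68.
Imaging waits on staining (finishes minute 68, plus 5-minute gap → minute 73), so it starts at minute 73 and finishes at 73 + 65 = minute 138.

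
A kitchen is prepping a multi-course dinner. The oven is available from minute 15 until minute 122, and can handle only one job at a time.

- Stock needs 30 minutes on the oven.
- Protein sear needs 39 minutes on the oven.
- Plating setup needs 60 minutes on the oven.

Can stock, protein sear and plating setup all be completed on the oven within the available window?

No

The oven window is 122 − 15 = 107 minutes.
Running back to back, the jobs need 30 + 39 + 60 = 129 minutes on the oven.
Since 129 > 107, they cannot all fit.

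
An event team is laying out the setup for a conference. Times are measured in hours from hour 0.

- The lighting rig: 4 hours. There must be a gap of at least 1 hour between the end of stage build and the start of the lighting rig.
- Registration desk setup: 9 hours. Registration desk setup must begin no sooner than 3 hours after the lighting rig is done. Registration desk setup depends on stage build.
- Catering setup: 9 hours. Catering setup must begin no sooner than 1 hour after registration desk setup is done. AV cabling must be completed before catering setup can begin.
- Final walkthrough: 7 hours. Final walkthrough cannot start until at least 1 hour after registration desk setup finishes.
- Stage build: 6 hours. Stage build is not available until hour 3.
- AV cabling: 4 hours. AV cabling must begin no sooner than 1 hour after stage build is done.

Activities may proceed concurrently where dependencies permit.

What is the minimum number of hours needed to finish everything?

36

Stage build cannot begin until its own release at hour 3. It runs from hour 3 to 3 + 6 = hour 9.
AV cabling cannot begin until stage build (finishes hour 9, plus 1-hour gap → hour 10). It runs from hour 10 to 10 + 4 = hour 14.
The lighting rig cannot begin until stage build (finishes hour 9, plus 1-hour gap → hour 10). It runs from hour 10 to 10 + 4 = hour 14.
Registration desk setup cannot start until the lighting rig (finishes hour 14, plus 3-hour gap → hour 17); stage build (finishes hour 9). The controlling bound is hour 17, so registration desk setup finishes at 17 + 9 = hour 26.
Final walkthrough waits on registration desk setup (finishes hour 26, plus 1-hour gap → hour 27), so it starts at hour 27 and finishes at 27 + 7 = hour 34.
Catering setup has to wait for registration desk setup (finishes hour 26, plus 1-hour gap → hour 27); AV cabling (finishes hour 14). The latest of these is hour 27, so catering setup runs hour 27 to 27 + 9 = hour 36.
All tasks are finished once the last one completes. Finish times: Stage build at 9, The lighting rig at 14, AV cabling at 14, Registration desk setup at 26, Catering setup at 36, Final walkthrough at 34. The latest is hour 36.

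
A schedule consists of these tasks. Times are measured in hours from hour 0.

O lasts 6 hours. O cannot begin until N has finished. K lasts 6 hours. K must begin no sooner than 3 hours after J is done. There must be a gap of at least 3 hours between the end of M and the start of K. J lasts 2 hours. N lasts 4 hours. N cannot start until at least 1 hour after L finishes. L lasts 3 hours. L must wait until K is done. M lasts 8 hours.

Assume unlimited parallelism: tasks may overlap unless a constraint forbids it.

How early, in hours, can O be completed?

31

M has no prerequisites, so it starts at hour 0 and finishes at hour 8.
J has no prerequisites, so it starts at hour 0 and finishes at hour 2.
For K: J (finishes hour 2, plus 3-hour gap → hour 5); M (finishes hour 8, plus 3-hour gap → hour 11). Taking the maximum gives a start of hour 11, and it finishes at 11 + 6 = hour 17.
After K (finishes hour 17), L can start at hour 17 and finishes at hour 20.
N waits on L (finishes hour 20, plus 1-hour gap → hour 21), so it starts at hour 21 and finishes at 21 + 4 = hour 25.
After N (finishes hour 25), O can start at hour 25 and finishes at hour 31.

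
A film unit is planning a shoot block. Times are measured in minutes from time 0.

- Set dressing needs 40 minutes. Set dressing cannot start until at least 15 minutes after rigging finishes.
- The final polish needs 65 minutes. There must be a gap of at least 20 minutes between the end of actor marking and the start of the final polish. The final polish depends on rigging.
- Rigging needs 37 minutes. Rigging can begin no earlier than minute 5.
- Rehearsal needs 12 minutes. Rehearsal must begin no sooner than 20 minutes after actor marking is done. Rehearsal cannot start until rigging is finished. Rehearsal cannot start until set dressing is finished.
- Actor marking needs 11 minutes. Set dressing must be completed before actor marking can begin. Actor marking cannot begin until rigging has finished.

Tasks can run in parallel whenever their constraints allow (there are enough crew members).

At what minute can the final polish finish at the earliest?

193

After its own release at minute 5, rigging can start at minute 5 and finishes at minute 42.
After rigging (finishes minute 42, plus 15-minute gap → minute 57), set dressing can start at minute 57 and finishes at minute 97.
Actor marking needs all of set dressing (finishes minute 97); rigging (finishes minute 42). That puts its earliest start at minute 97; it finishes at 97 + 11 = minute 108.
The final polish cannot start until actor marking (finishes minute 108, plus 20-minute gap → minute 128); rigging (finishes minute 42). The controlling bound is minute 128, so the final polish finishes at 128 + 65 = minute 193.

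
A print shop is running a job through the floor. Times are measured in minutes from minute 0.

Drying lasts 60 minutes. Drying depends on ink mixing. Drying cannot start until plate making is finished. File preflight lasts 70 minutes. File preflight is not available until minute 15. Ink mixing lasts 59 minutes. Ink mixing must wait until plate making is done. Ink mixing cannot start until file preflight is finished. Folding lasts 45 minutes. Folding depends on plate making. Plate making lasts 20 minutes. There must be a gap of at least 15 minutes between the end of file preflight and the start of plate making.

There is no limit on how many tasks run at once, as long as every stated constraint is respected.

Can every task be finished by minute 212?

File preflight cannot begin until its own release at minute 15. It runs from minute 15 to 15 + 70 = minute 85.
Plate making waits on file preflight (finishes minute 85, plus 15-minute gap → minute 100), so it starts at minute 100 and finishes at 100 + 20 = minute 120.
Folding waits on plate making (finishes minute 120), so it starts at minute 120 and finishes at 120 + 45 = minute 165.
Ink mixing needs all of plate making (finishes minute 120); file preflight (finishes minute 85). That puts its earliest start at minute 120; it finishes at 120 + 59 = minute 179.
Drying cannot start until ink mixing (finishes minute 179); plate making (finishes minute 120). The controlling bound is minute 179, so drying finishes at 179 + 60 = minute 239.
The earliest everything can be done is minute 239, which is after the deadline of 212, so it is not possible.

No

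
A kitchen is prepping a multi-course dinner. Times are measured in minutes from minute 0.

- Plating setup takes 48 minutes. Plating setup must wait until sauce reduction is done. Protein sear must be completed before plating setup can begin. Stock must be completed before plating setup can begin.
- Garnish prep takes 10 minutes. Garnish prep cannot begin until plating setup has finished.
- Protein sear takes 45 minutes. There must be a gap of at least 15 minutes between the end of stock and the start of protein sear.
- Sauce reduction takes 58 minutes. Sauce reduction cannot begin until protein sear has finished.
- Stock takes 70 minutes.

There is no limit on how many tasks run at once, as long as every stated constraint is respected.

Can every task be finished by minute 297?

Yes

Nothing blocks stock, so it runs from minute 0 to minute 70.
Protein sear waits on stock (finishes minute 70, plus 15-minute gap → minute 85), so it starts at minute 85 and finishes at 85 + 45 = minute 130.
Sauce reduction waits on protein sear (finishes minute 130), so it starts at minute 130 and finishes at 130 + 58 = minute 188.
Plating setup has to wait for sauce reduction (finishes minute 188); protein sear (finishes minute 130); stock (finishes minute 70). The latest of these is minute 188, so plating setup runs minute 188 to 188 + 48 = minute 236.
Garnish prep waits on plating setup (finishes minute 236), so it starts at minute 236 and finishes at 236 + 10 = minute 246.
Every task is finished by minute 246, which is no later than the deadline of 297, so the schedule is feasible.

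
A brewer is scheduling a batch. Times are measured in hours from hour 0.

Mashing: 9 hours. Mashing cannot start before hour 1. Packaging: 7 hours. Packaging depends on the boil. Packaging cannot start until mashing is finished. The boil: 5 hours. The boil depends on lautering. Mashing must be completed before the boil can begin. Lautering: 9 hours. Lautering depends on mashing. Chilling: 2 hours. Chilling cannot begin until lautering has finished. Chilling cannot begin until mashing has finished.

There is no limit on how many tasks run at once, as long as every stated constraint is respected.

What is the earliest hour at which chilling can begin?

19

After its own release at hour 1, mashing can start at hour 1 and finishes at hour 10.
Lautering waits on mashing (finishes hour 10), so it starts at hour 10 and finishes at 10 + 9 = hour 19.
Chilling waits on lautering (finishes hour 19); mashing (finishes hour 10). The latest of these is hour 19, which is the earliest chilling can start.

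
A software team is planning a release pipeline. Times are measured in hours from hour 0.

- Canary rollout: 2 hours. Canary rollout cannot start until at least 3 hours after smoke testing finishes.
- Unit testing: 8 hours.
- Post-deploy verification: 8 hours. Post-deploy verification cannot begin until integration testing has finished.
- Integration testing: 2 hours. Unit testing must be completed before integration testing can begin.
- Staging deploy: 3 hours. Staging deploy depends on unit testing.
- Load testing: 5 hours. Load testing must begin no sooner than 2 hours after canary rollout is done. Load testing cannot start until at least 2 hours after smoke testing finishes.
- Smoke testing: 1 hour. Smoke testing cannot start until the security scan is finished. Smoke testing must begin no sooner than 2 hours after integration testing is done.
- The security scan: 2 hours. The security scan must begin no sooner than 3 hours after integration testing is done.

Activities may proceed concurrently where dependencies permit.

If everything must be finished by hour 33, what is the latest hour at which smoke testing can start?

20

Nothing follows load testing; the deadline of hour 33 is its only limit. It must start by 33 − 5 = hour 28.
Canary rollout must finish before load testing (must start by hour 28, minus 2-hour gap → hour 26). With a 2-hour duration, canary rollout must start by 26 − 2 = hour 24.
For smoke testing: canary rollout (must start by hour 24, minus 3-hour gap → hour 21); load testing (must start by hour 28, minus 2-hour gap → hour 26). The most restrictive is hour 21; with a 1-hour duration, smoke testing must start by hour 20.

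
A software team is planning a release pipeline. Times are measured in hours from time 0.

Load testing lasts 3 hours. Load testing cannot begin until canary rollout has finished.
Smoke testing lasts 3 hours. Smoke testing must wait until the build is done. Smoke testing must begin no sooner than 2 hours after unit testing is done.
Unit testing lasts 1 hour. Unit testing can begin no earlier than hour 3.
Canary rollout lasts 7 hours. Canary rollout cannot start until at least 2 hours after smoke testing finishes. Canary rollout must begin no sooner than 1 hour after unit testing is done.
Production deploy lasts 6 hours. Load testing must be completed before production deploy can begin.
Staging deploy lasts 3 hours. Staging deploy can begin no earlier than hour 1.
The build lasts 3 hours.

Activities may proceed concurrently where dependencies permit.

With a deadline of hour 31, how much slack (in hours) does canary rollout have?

4

Unit testing waits on its own release at hour 3, so it starts at hour 3 and finishes at 3 + 1 = hour 4.
Nothing blocks the build, so it runs from hour 0 to hour 3.
For smoke testing: the build (finishes hour 3); unit testing (finishes hour 4, plus 2-hour gap → hour 6). Taking the maximum gives a start of hour 6, and it finishes at 6 + 3 = hour 9.
Canary rollout cannot start until smoke testing (finishes hour 9, plus 2-hour gap → hour 11); unit testing (finishes hour 4, plus 1-hour gap → hour 5). The controlling bound is hour 11, so canary rollout finishes at 11 + 7 = hour 18.

Working backward from the deadline:
Production deploy must finish by hour 31; it takes 6 hours, so it must start by 31 − 6 = hour 25.
Since production deploy (must start by hour 25) depends on it, load testing must finish by hour 25. Backing off its 3-hour duration gives a latest start of hour 22.
Since load testing (must start by hour 22) depends on it, canary rollout must finish by hour 22. Backing off its 7-hour duration gives a latest start of hour 15.
So canary rollout can start as early as hour 11 and as late as hour 15, giving 15 − 11 = 4 hours of slack.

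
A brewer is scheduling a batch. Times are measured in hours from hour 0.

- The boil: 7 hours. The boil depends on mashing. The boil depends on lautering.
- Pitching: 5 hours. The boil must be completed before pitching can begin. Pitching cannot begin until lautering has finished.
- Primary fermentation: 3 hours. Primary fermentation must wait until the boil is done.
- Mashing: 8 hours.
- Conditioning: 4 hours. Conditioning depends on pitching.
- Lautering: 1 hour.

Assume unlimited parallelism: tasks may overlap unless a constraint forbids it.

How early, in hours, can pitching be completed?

20

Lautering can start immediately at hour 0; it finishes at hour 1.
Nothing blocks mashing, so it runs from hour 0 to hour 8.
The boil needs all of mashing (finishes hour 8); lautering (finishes hour 1). That puts its earliest start at hour 8; it finishes at 8 + 7 = hour 15.
Pitching needs all of the boil (finishes hour 15); lautering (finishes hour 1). That puts its earliest start at hour 15; it finishes at 15 + 5 = hour 20.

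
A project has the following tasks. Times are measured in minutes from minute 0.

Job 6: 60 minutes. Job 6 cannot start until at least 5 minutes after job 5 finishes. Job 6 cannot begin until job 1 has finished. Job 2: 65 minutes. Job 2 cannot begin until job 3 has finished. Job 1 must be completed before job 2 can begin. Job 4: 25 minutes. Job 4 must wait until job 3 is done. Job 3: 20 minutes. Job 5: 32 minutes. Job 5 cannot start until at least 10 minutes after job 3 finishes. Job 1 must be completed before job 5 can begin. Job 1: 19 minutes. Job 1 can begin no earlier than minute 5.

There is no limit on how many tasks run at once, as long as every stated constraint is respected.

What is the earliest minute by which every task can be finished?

127

Nothing blocks job 3, so it runs from minute 0 to minute 20.
After job 3 (finishes minute 20), job 4 can start at minute 20 and finishes at minute 45.
After its own release at minute 5, job 1 can start at minute 5 and finishes at minute 24.
Job 5 cannot start until job 3 (finishes minute 20, plus 10-minute gap → minute 30); job 1 (finishes minute 24). The controlling bound is minute 30, so job 5 finishes at 30 + 32 = minute 62.
Job 6 cannot start until job 5 (finishes minute 62, plus 5-minute gap → minute 67); job 1 (finishes minute 24). The controlling bound is minute 67, so job 6 finishes at 67 + 60 = minute 127.
Job 2 cannot start until job 3 (finishes minute 20); job 1 (finishes minute 24). The controlling bound is minute 24, so job 2 finishes at 24 + 65 = minute 89.
All tasks are finished once the last one completes. Finish times: Job 1 at 24, Job 2 at 89, Job 3 at 20, Job 4 at 45, Job 5 at 62, Job 6 at 127. The latest is minute 127.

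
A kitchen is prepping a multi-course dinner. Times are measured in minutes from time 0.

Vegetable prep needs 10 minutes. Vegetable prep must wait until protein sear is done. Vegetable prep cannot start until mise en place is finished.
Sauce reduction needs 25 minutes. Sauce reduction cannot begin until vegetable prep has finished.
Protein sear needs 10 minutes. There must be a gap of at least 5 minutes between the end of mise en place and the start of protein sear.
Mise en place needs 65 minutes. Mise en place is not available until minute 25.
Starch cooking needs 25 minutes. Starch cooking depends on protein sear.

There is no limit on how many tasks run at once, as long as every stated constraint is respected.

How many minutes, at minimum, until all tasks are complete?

After its own release at minute 25, mise en place can start at minute 25 and finishes at minute 90.
Protein sear cannot begin until mise en place (finishes minute 90, plus 5-minute gap → minute 95). It runs from minute 95 to 95 + 10 = minute 105.
Starch cooking waits on protein sear (finishes minute 105), so it starts at minute 105 and finishes at 105 + 25 = minute 130.
Vegetable prep cannot start until protein sear (finishes minute 105); mise en place (finishes minute 90). The controlling bound is minute 105, so vegetable prep finishes at 105 + 10 = minute 115.
Sauce reduction cannot begin until vegetable prep (finishes minute 115). It runs from minute 115 to 115 + 25 = minute 140.
All tasks are finished once the last one completes. Finish times: Mise en place at 90, Protein sear at 105, Vegetable prep at 115, Sauce reduction at 140, Starch cooking at 130. The latest is minute 140.

140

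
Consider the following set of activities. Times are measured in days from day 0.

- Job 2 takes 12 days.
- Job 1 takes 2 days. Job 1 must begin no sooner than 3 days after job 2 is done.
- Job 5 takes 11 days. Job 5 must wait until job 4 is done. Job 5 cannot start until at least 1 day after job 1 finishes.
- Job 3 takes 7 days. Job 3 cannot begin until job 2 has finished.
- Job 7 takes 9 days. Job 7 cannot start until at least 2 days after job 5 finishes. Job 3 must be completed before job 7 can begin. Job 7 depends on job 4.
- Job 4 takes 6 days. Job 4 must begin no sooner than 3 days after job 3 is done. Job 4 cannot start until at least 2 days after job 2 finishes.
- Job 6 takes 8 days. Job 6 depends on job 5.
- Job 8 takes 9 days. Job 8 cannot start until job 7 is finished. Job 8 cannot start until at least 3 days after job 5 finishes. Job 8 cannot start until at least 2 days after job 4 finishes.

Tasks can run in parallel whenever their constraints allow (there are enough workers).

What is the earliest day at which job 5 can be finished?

Job 2 can start immediately at day 0; it finishes at day 12.
Job 3 waits on job 2 (finishes day 12), so it starts at day 12 and finishes at 12 + 7 = day 19.
Job 4 needs all of job 3 (finishes day 19, plus 3-day gap → day 22); job 2 (finishes day 12, plus 2-day gap → day 14). That puts its earliest start at day 22; it finishes at 22 + 6 = day 28.
After job 2 (finishes day 12, plus 3-day gap → day 15), job 1 can start at day 15 and finishes at day 17.
Job 5 cannot start until job 4 (finishes day 28); job 1 (finishes day 17, plus 1-day gap → day 18). The controlling bound is day 28, so job 5 finishes at 28 + 11 = day 39.

39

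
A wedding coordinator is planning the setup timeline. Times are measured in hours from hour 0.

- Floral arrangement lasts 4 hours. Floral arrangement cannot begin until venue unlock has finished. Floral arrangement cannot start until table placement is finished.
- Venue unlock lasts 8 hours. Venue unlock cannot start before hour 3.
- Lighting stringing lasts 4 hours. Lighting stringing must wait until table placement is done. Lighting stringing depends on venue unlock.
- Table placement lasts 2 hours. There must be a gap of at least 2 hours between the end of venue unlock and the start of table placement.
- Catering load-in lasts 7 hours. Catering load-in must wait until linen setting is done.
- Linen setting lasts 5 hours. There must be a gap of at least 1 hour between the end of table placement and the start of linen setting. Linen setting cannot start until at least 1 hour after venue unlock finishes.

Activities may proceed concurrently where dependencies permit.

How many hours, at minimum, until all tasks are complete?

After its own release at hour 3, venue unlock can start at hour 3 and finishes at hour 11.
Table placement waits on venue unlock (finishes hour 11, plus 2-hour gap → hour 13), so it starts at hour 13 and finishes at 13 + 2 = hour 15.
Lighting stringing cannot start until table placement (finishes hour 15); venue unlock (finishes hour 11). The controlling bound is hour 15, so lighting stringing finishes at 15 + 4 = hour 19.
For floral arrangement: venue unlock (finishes hour 11); table placement (finishes hour 15). Taking the maximum gives a start of hour 15, and it finishes at 15 + 4 = hour 19.
Linen setting cannot start until table placement (finishes hour 15, plus 1-hour gap → hour 16); venue unlock (finishes hour 11, plus 1-hour gap → hour 12). The controlling bound is hour 16, so linen setting finishes at 16 + 5 = hour 21.
After linen setting (finishes hour 21), catering load-in can start at hour 21 and finishes at hour 28.
All tasks are finished once the last one completes. Finish times: Venue unlock at 11, Table placement at 15, Linen setting at 21, Floral arrangement at 19, Lighting stringing at 19, Catering load-in at 28. The latest is hour 28.

28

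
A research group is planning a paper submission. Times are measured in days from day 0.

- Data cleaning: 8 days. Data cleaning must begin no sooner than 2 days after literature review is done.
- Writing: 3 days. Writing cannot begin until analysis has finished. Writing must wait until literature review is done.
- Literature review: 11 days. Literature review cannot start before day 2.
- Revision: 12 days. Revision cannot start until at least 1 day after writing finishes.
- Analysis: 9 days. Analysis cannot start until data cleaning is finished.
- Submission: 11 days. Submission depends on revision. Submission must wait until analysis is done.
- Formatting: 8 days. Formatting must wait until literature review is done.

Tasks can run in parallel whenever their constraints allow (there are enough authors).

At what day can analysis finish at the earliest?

32

Literature review waits on its own release at day 2, so it starts at day 2 and finishes at 2 + 11 = day 13.
Data cleaning cannot begin until literature review (finishes day 13, plus 2-day gap → day 15). It runs from day 15 to 15 + 8 = day 23.
After data cleaning (finishes day 23), analysis can start at day 23 and finishes at day 32.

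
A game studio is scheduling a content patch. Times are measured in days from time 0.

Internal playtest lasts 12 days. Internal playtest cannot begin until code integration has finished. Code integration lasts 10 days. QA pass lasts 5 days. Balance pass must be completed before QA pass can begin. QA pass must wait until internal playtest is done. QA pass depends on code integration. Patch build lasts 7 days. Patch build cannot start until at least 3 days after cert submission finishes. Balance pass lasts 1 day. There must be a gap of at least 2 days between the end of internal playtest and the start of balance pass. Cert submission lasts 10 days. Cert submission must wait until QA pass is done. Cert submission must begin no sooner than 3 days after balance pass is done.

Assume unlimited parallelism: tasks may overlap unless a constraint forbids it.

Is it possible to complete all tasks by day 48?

Code integration can start immediately at day 0; it finishes at day 10.
After code integration (finishes day 10), internal playtest can start at day 10 and finishes at day 22.
Balance pass waits on internal playtest (finishes day 22, plus 2-day gap → day 24), so it starts at day 24 and finishes at 24 + 1 = day 25.
QA pass cannot start until balance pass (finishes day 25); internal playtest (finishes day 22); code integration (finishes day 10). The controlling bound is day 25, so QA pass finishes at 25 + 5 = day 30.
Cert submission has to wait for QA pass (finishes day 30); balance pass (finishes day 25, plus 3-day gap → day 28). The latest of these is day 30, so cert submission runs day 30 to 30 + 10 = day 40.
Patch build cannot begin until cert submission (finishes day 40, plus 3-day gap → day 43). It runs from day 43 to 43 + 7 = day 50.
The earliest everything can be done is day 50, which is after the deadline of 48, so it is not possible.

No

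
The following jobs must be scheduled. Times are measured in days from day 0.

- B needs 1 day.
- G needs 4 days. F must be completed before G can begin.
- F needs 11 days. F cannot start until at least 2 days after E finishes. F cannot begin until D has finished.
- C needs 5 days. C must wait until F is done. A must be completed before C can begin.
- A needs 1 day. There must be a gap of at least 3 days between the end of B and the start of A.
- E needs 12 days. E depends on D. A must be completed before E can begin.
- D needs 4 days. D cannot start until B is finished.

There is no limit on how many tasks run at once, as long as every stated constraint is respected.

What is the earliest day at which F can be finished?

Nothing blocks B, so it runs from day 0 to day 1.
D waits on B (finishes day 1), so it starts at day 1 and finishes at 1 + 4 = day 5.
A waits on B (finishes day 1, plus 3-day gap → day 4), so it starts at day 4 and finishes at 4 + 1 = day 5.
For E: D (finishes day 5); A (finishes day 5). Taking the maximum gives a start of day 5, and it finishes at 5 + 12 = day 17.
For F: E (finishes day 17, plus 2-day gap → day 19); D (finishes day 5). Taking the maximum gives a start of day 19, and it finishes at 19 + 11 = day 30.

30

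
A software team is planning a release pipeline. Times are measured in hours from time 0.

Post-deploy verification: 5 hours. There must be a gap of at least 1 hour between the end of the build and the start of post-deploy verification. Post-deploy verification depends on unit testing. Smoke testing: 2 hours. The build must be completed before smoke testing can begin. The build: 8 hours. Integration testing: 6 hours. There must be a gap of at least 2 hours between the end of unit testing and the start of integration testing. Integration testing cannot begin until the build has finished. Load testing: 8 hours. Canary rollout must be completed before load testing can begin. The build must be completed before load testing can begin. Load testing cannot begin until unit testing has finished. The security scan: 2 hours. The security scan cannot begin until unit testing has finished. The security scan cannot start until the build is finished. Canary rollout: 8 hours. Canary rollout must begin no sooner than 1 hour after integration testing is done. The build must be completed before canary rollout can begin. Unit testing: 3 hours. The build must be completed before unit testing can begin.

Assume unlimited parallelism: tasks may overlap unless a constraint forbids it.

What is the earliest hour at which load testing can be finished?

36

The build has no prerequisites, so it starts at hour 0 and finishes at hour 8.
Unit testing cannot begin until the build (finishes hour 8). It runs from hour 8 to 8 + 3 = hour 11.
For integration testing: unit testing (finishes hour 11, plus 2-hour gap → hour 13); the build (finishes hour 8). Taking the maximum gives a start of hour 13, and it finishes at 13 + 6 = hour 19.
Canary rollout has to wait for integration testing (finishes hour 19, plus 1-hour gap → hour 20); the build (finishes hour 8). The latest of these is hour 20, so canary rollout runs hour 20 to 20 + 8 = hour 28.
Load testing has to wait for canary rollout (finishes hour 28); the build (finishes hour 8); unit testing (finishes hour 11). The latest of these is hour 28, so load testing runs hour 28 to 28 + 8 = hour 36.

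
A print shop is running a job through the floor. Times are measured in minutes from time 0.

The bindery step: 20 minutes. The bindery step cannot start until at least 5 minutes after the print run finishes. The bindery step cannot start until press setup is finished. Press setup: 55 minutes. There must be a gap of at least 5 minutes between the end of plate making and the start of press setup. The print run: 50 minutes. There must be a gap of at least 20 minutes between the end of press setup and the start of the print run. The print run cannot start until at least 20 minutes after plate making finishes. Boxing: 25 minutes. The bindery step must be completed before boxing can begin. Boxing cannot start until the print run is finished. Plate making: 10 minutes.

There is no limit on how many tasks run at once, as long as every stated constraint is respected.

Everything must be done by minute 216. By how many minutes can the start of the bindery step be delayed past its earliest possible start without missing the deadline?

26

Plate making can start immediately at minute 0; it finishes at minute 10.
After plate making (finishes minute 10, plus 5-minute gap → minute 15), press setup can start at minute 15 and finishes at minute 70.
The print run cannot start until press setup (finishes minute 70, plus 20-minute gap → minute 90); plate making (finishes minute 10, plus 20-minute gap → minute 30). The controlling bound is minute 90, so the print run finishes at 90 + 50 = minute 140.
The bindery step has to wait for the print run (finishes minute 140, plus 5-minute gap → minute 145); press setup (finishes minute 70). The latest of these is minute 145, so the bindery step runs minute 145 to 145 + 20 = minute 165.

Working backward from the deadline:
To finish by minute 216, boxing (duration 25) must start no later than minute 191.
Since boxing (must start by minute 191) depends on it, the bindery step must finish by minute 191. Backing off its 20-minute duration gives a latest start of minute 171.
So the bindery step can start as early as minute 145 and as late as minute 171, giving 171 − 145 = 26 minutes of slack.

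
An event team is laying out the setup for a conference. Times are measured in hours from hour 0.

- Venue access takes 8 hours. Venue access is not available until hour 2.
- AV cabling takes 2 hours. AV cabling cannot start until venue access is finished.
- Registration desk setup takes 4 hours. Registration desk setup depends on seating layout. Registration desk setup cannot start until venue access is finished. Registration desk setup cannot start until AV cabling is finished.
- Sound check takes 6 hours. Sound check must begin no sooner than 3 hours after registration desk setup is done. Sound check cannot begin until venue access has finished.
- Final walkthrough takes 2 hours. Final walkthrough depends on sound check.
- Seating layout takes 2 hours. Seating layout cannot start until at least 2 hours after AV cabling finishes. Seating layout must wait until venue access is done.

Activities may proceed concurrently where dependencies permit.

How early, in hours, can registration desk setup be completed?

20

Venue access waits on its own release at hour 2, so it starts at hour 2 and finishes at 2 + 8 = hour 10.
After venue access (finishes hour 10), AV cabling can start at hour 10 and finishes at hour 12.
Seating layout has to wait for AV cabling (finishes hour 12, plus 2-hour gap → hour 14); venue access (finishes hour 10). The latest of these is hour 14, so seating layout runs hour 14 to 14 + 2 = hour 16.
Registration desk setup cannot start until seating layout (finishes hour 16); venue access (finishes hour 10); AV cabling (finishes hour 12). The controlling bound is hour 16, so registration desk setup finishes at 16 + 4 = hour 20.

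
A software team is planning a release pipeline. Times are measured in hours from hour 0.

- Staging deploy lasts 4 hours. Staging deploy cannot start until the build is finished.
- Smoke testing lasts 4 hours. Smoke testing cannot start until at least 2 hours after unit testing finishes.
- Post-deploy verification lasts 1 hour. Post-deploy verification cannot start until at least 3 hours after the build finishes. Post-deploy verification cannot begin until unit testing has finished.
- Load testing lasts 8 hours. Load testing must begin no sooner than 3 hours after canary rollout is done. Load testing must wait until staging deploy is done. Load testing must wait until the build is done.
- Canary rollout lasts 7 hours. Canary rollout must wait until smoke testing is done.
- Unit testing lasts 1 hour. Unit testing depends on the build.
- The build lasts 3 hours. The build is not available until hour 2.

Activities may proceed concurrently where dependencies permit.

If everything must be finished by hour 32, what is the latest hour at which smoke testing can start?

Load testing must finish by hour 32; it takes 8 hours, so it must start by 32 − 8 = hour 24.
Since load testing (must start by hour 24, minus 3-hour gap → hour 21) depends on it, canary rollout must finish by hour 21. Backing off its 7-hour duration gives a latest start of hour 14.
Smoke testing has to be done before canary rollout (must start by hour 14). That means finishing by hour 14, i.e. starting by 14 − 4 = hour 10.

10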